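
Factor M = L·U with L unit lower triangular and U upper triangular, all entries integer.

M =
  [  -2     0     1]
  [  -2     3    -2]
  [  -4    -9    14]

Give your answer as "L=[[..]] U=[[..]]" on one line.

  R1 -= 1·R0 → [0,3,-3]
  R2 -= 2·R0 → [0,-9,12]
  R2 -= -3·R1 → [0,0,3]

L=[[1,0,0],[1,1,0],[2,-3,1]] U=[[-2,0,1],[0,3,-3],[0,0,3]]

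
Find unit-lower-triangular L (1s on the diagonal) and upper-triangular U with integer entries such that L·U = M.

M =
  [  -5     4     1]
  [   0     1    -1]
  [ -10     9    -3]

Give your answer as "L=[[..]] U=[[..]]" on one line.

L=[[1,0,0],[0,1,0],[2,1,1]] U=[[-5,4,1],[0,1,-1],[0,0,-4]]

  r1 -= 0·r0 → [0,1,-1]
  r2 -= 2·r0 → [0,1,-5]
  r2 -= 1·r1 → [0,0,-4]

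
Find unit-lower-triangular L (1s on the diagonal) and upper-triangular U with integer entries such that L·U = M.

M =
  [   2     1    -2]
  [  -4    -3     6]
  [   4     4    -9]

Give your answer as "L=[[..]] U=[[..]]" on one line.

L=[[1,0,0],[-2,1,0],[2,-2,1]] U=[[2,1,-2],[0,-1,2],[0,0,-1]]

  row1 -= -2·row0 → [0,-1,2]
  row2 -= 2·row0 → [0,2,-5]
  row2 -= -2·row1 → [0,0,-1]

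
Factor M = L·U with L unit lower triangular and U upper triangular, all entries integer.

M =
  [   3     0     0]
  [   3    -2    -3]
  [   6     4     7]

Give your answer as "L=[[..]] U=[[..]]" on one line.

L=[[1,0,0],[1,1,0],[2,-2,1]] U=[[3,0,0],[0,-2,-3],[0,0,1]]

  r1 -= 1·r0 → [0,-2,-3]
  r2 -= 2·r0 → [0,4,7]
  r2 -= -2·r1 → [0,0,1]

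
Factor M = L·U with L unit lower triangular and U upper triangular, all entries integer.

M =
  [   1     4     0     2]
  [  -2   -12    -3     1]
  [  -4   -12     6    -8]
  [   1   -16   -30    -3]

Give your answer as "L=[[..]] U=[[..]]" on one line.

  r1 -= -2·r0 → [0,-4,-3,5]
  r2 -= -4·r0 → [0,4,6,0]
  r3 -= 1·r0 → [0,-20,-30,-5]
  r2 -= -1·r1 → [0,0,3,5]
  r3 -= 5·r1 → [0,0,-15,-30]
  r3 -= -5·r2 → [0,0,0,-5]

L=[[1,0,0,0],[-2,1,0,0],[-4,-1,1,0],[1,5,-5,1]] U=[[1,4,0,2],[0,-4,-3,5],[0,0,3,5],[0,0,0,-5]]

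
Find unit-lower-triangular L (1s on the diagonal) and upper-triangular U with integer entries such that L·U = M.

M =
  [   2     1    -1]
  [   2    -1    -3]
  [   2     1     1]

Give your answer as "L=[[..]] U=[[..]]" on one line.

  row1 -= 1·row0 → [0,-2,-2]
  row2 -= 1·row0 → [0,0,2]
  row2 -= 0·row1 → [0,0,2]

L=[[1,0,0],[1,1,0],[1,0,1]] U=[[2,1,-1],[0,-2,-2],[0,0,2]]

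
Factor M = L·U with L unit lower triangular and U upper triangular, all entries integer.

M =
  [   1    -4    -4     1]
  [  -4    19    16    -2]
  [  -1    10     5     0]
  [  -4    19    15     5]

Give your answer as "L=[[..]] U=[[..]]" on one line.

  r1 -= -4·r0 → [0,3,0,2]
  r2 -= -1·r0 → [0,6,1,1]
  r3 -= -4·r0 → [0,3,-1,9]
  r2 -= 2·r1 → [0,0,1,-3]
  r3 -= 1·r1 → [0,0,-1,7]
  r3 -= -1·r2 → [0,0,0,4]

L=[[1,0,0,0],[-4,1,0,0],[-1,2,1,0],[-4,1,-1,1]] U=[[1,-4,-4,1],[0,3,0,2],[0,0,1,-3],[0,0,0,4]]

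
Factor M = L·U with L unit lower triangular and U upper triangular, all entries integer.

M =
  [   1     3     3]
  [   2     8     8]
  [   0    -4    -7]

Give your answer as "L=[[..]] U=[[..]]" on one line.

  R1 -= 2·R0 → [0,2,2]
  R2 -= 0·R0 → [0,-4,-7]
  R2 -= -2·R1 → [0,0,-3]

L=[[1,0,0],[2,1,0],[0,-2,1]] U=[[1,3,3],[0,2,2],[0,0,-3]]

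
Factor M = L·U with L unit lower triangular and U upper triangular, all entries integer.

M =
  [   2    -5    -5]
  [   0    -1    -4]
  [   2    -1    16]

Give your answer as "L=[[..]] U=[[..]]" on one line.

  R1 -= 0·R0 → [0,-1,-4]
  R2 -= 1·R0 → [0,4,21]
  R2 -= -4·R1 → [0,0,5]

L=[[1,0,0],[0,1,0],[1,-4,1]] U=[[2,-5,-5],[0,-1,-4],[0,0,5]]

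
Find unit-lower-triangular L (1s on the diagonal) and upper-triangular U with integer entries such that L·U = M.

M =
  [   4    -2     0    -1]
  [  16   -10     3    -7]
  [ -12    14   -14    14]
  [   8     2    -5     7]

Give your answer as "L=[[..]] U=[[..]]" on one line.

L=[[1,0,0,0],[4,1,0,0],[-3,-4,1,0],[2,-3,-2,1]] U=[[4,-2,0,-1],[0,-2,3,-3],[0,0,-2,-1],[0,0,0,-2]]

  R1 -= 4·R0 → [0,-2,3,-3]
  R2 -= -3·R0 → [0,8,-14,11]
  R3 -= 2·R0 → [0,6,-5,9]
  R2 -= -4·R1 → [0,0,-2,-1]
  R3 -= -3·R1 → [0,0,4,0]
  R3 -= -2·R2 → [0,0,0,-2]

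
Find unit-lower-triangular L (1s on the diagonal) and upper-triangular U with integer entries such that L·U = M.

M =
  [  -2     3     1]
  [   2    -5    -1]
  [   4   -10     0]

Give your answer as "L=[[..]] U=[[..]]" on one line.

  R1 -= -1·R0 → [0,-2,0]
  R2 -= -2·R0 → [0,-4,2]
  R2 -= 2·R1 → [0,0,2]

L=[[1,0,0],[-1,1,0],[-2,2,1]] U=[[-2,3,1],[0,-2,0],[0,0,2]]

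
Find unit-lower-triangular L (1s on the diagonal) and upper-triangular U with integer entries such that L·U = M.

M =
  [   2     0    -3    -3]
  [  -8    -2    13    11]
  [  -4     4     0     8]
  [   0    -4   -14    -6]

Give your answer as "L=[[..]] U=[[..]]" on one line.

  r1 -= -4·r0 → [0,-2,1,-1]
  r2 -= -2·r0 → [0,4,-6,2]
  r3 -= 0·r0 → [0,-4,-14,-6]
  r2 -= -2·r1 → [0,0,-4,0]
  r3 -= 2·r1 → [0,0,-16,-4]
  r3 -= 4·r2 → [0,0,0,-4]

L=[[1,0,0,0],[-4,1,0,0],[-2,-2,1,0],[0,2,4,1]] U=[[2,0,-3,-3],[0,-2,1,-1],[0,0,-4,0],[0,0,0,-4]]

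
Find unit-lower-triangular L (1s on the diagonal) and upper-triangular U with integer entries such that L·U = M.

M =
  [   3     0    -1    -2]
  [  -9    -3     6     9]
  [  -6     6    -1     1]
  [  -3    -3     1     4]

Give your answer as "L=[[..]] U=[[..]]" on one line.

L=[[1,0,0,0],[-3,1,0,0],[-2,-2,1,0],[-1,1,-1,1]] U=[[3,0,-1,-2],[0,-3,3,3],[0,0,3,3],[0,0,0,2]]

  R1 -= -3·R0 → [0,-3,3,3]
  R2 -= -2·R0 → [0,6,-3,-3]
  R3 -= -1·R0 → [0,-3,0,2]
  R2 -= -2·R1 → [0,0,3,3]
  R3 -= 1·R1 → [0,0,-3,-1]
  R3 -= -1·R2 → [0,0,0,2]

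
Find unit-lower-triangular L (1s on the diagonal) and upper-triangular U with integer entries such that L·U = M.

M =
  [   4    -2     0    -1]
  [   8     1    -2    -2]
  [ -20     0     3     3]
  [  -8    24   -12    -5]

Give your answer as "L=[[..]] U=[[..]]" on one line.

  row1 -= 2·row0 → [0,5,-2,0]
  row2 -= -5·row0 → [0,-10,3,-2]
  row3 -= -2·row0 → [0,20,-12,-7]
  row2 -= -2·row1 → [0,0,-1,-2]
  row3 -= 4·row1 → [0,0,-4,-7]
  row3 -= 4·row2 → [0,0,0,1]

L=[[1,0,0,0],[2,1,0,0],[-5,-2,1,0],[-2,4,4,1]] U=[[4,-2,0,-1],[0,5,-2,0],[0,0,-1,-2],[0,0,0,1]]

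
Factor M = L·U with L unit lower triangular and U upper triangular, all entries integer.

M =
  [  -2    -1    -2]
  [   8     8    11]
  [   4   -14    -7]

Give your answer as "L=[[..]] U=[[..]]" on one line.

  row1 -= -4·row0 → [0,4,3]
  row2 -= -2·row0 → [0,-16,-11]
  row2 -= -4·row1 → [0,0,1]

L=[[1,0,0],[-4,1,0],[-2,-4,1]] U=[[-2,-1,-2],[0,4,3],[0,0,1]]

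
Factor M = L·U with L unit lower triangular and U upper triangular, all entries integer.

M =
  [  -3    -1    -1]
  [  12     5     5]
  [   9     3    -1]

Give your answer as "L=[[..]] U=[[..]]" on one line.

  row1 -= -4·row0 → [0,1,1]
  row2 -= -3·row0 → [0,0,-4]
  row2 -= 0·row1 → [0,0,-4]

L=[[1,0,0],[-4,1,0],[-3,0,1]] U=[[-3,-1,-1],[0,1,1],[0,0,-4]]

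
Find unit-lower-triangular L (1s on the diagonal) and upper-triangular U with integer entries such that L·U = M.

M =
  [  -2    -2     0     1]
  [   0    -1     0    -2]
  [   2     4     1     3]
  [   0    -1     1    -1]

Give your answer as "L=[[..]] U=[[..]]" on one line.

L=[[1,0,0,0],[0,1,0,0],[-1,-2,1,0],[0,1,1,1]] U=[[-2,-2,0,1],[0,-1,0,-2],[0,0,1,0],[0,0,0,1]]

  R1 -= 0·R0 → [0,-1,0,-2]
  R2 -= -1·R0 → [0,2,1,4]
  R3 -= 0·R0 → [0,-1,1,-1]
  R2 -= -2·R1 → [0,0,1,0]
  R3 -= 1·R1 → [0,0,1,1]
  R3 -= 1·R2 → [0,0,0,1]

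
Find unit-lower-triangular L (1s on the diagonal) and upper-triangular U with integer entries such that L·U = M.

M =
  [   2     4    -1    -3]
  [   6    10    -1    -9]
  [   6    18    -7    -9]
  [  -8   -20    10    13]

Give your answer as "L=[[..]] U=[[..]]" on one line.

  R1 -= 3·R0 → [0,-2,2,0]
  R2 -= 3·R0 → [0,6,-4,0]
  R3 -= -4·R0 → [0,-4,6,1]
  R2 -= -3·R1 → [0,0,2,0]
  R3 -= 2·R1 → [0,0,2,1]
  R3 -= 1·R2 → [0,0,0,1]

L=[[1,0,0,0],[3,1,0,0],[3,-3,1,0],[-4,2,1,1]] U=[[2,4,-1,-3],[0,-2,2,0],[0,0,2,0],[0,0,0,1]]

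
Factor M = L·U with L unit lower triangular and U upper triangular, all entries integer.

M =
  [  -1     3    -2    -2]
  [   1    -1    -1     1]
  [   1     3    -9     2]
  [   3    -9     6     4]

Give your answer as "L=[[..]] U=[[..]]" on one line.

L=[[1,0,0,0],[-1,1,0,0],[-1,3,1,0],[-3,0,0,1]] U=[[-1,3,-2,-2],[0,2,-3,-1],[0,0,-2,3],[0,0,0,-2]]

  R1 -= -1·R0 → [0,2,-3,-1]
  R2 -= -1·R0 → [0,6,-11,0]
  R3 -= -3·R0 → [0,0,0,-2]
  R2 -= 3·R1 → [0,0,-2,3]
  R3 -= 0·R1 → [0,0,0,-2]
  R3 -= 0·R2 → [0,0,0,-2]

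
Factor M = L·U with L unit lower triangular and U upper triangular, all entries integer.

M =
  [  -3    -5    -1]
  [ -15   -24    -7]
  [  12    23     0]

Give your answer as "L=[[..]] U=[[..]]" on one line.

  row1 -= 5·row0 → [0,1,-2]
  row2 -= -4·row0 → [0,3,-4]
  row2 -= 3·row1 → [0,0,2]

L=[[1,0,0],[5,1,0],[-4,3,1]] U=[[-3,-5,-1],[0,1,-2],[0,0,2]]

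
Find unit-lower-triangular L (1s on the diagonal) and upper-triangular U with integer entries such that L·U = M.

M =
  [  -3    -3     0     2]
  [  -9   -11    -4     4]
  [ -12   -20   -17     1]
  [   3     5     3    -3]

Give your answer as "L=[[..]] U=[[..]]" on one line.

L=[[1,0,0,0],[3,1,0,0],[4,4,1,0],[-1,-1,1,1]] U=[[-3,-3,0,2],[0,-2,-4,-2],[0,0,-1,1],[0,0,0,-4]]

  R1 -= 3·R0 → [0,-2,-4,-2]
  R2 -= 4·R0 → [0,-8,-17,-7]
  R3 -= -1·R0 → [0,2,3,-1]
  R2 -= 4·R1 → [0,0,-1,1]
  R3 -= -1·R1 → [0,0,-1,-3]
  R3 -= 1·R2 → [0,0,0,-4]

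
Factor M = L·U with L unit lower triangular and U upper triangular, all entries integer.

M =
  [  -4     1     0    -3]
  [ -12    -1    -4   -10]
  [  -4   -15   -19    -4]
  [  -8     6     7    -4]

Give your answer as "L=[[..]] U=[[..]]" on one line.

L=[[1,0,0,0],[3,1,0,0],[1,4,1,0],[2,-1,-1,1]] U=[[-4,1,0,-3],[0,-4,-4,-1],[0,0,-3,3],[0,0,0,4]]

  r1 -= 3·r0 → [0,-4,-4,-1]
  r2 -= 1·r0 → [0,-16,-19,-1]
  r3 -= 2·r0 → [0,4,7,2]
  r2 -= 4·r1 → [0,0,-3,3]
  r3 -= -1·r1 → [0,0,3,1]
  r3 -= -1·r2 → [0,0,0,4]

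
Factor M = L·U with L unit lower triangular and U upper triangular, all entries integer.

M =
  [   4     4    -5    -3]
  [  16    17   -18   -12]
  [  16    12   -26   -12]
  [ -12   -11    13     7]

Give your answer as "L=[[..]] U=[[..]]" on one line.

  r1 -= 4·r0 → [0,1,2,0]
  r2 -= 4·r0 → [0,-4,-6,0]
  r3 -= -3·r0 → [0,1,-2,-2]
  r2 -= -4·r1 → [0,0,2,0]
  r3 -= 1·r1 → [0,0,-4,-2]
  r3 -= -2·r2 → [0,0,0,-2]

L=[[1,0,0,0],[4,1,0,0],[4,-4,1,0],[-3,1,-2,1]] U=[[4,4,-5,-3],[0,1,2,0],[0,0,2,0],[0,0,0,-2]]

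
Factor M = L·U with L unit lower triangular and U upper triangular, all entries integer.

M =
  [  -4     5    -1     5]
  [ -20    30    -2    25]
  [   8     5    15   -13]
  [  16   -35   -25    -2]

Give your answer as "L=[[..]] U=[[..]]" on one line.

  R1 -= 5·R0 → [0,5,3,0]
  R2 -= -2·R0 → [0,15,13,-3]
  R3 -= -4·R0 → [0,-15,-29,18]
  R2 -= 3·R1 → [0,0,4,-3]
  R3 -= -3·R1 → [0,0,-20,18]
  R3 -= -5·R2 → [0,0,0,3]

L=[[1,0,0,0],[5,1,0,0],[-2,3,1,0],[-4,-3,-5,1]] U=[[-4,5,-1,5],[0,5,3,0],[0,0,4,-3],[0,0,0,3]]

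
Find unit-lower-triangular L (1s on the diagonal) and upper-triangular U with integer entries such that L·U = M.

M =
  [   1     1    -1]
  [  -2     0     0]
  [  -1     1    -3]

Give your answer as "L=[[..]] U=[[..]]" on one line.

L=[[1,0,0],[-2,1,0],[-1,1,1]] U=[[1,1,-1],[0,2,-2],[0,0,-2]]

  r1 -= -2·r0 → [0,2,-2]
  r2 -= -1·r0 → [0,2,-4]
  r2 -= 1·r1 → [0,0,-2]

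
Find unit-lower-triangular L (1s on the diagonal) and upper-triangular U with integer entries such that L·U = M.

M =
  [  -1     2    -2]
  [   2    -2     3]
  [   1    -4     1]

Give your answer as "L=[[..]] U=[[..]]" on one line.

L=[[1,0,0],[-2,1,0],[-1,-1,1]] U=[[-1,2,-2],[0,2,-1],[0,0,-2]]

  row1 -= -2·row0 → [0,2,-1]
  row2 -= -1·row0 → [0,-2,-1]
  row2 -= -1·row1 → [0,0,-2]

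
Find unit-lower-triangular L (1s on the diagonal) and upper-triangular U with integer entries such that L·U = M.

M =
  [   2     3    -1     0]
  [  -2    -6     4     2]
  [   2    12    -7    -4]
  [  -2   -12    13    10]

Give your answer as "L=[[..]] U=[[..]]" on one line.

  R1 -= -1·R0 → [0,-3,3,2]
  R2 -= 1·R0 → [0,9,-6,-4]
  R3 -= -1·R0 → [0,-9,12,10]
  R2 -= -3·R1 → [0,0,3,2]
  R3 -= 3·R1 → [0,0,3,4]
  R3 -= 1·R2 → [0,0,0,2]

L=[[1,0,0,0],[-1,1,0,0],[1,-3,1,0],[-1,3,1,1]] U=[[2,3,-1,0],[0,-3,3,2],[0,0,3,2],[0,0,0,2]]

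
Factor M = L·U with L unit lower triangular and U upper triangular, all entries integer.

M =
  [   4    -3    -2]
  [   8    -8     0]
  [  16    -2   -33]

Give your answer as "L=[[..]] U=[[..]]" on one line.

  R1 -= 2·R0 → [0,-2,4]
  R2 -= 4·R0 → [0,10,-25]
  R2 -= -5·R1 → [0,0,-5]

L=[[1,0,0],[2,1,0],[4,-5,1]] U=[[4,-3,-2],[0,-2,4],[0,0,-5]]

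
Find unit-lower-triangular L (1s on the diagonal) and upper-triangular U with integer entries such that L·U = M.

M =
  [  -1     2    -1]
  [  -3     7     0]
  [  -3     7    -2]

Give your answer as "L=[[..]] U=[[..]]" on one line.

L=[[1,0,0],[3,1,0],[3,1,1]] U=[[-1,2,-1],[0,1,3],[0,0,-2]]

  R1 -= 3·R0 → [0,1,3]
  R2 -= 3·R0 → [0,1,1]
  R2 -= 1·R1 → [0,0,-2]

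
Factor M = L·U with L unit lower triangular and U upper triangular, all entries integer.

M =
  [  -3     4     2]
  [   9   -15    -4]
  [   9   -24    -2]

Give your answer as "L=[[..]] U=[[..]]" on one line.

  R1 -= -3·R0 → [0,-3,2]
  R2 -= -3·R0 → [0,-12,4]
  R2 -= 4·R1 → [0,0,-4]

L=[[1,0,0],[-3,1,0],[-3,4,1]] U=[[-3,4,2],[0,-3,2],[0,0,-4]]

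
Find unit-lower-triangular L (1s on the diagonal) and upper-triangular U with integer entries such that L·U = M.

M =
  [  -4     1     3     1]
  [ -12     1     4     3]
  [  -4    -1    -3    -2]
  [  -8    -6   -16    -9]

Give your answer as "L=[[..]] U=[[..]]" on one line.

L=[[1,0,0,0],[3,1,0,0],[1,1,1,0],[2,4,2,1]] U=[[-4,1,3,1],[0,-2,-5,0],[0,0,-1,-3],[0,0,0,-5]]

  R1 -= 3·R0 → [0,-2,-5,0]
  R2 -= 1·R0 → [0,-2,-6,-3]
  R3 -= 2·R0 → [0,-8,-22,-11]
  R2 -= 1·R1 → [0,0,-1,-3]
  R3 -= 4·R1 → [0,0,-2,-11]
  R3 -= 2·R2 → [0,0,0,-5]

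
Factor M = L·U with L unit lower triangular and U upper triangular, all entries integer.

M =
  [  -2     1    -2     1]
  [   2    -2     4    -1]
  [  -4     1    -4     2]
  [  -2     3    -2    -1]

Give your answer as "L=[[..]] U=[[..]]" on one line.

  R1 -= -1·R0 → [0,-1,2,0]
  R2 -= 2·R0 → [0,-1,0,0]
  R3 -= 1·R0 → [0,2,0,-2]
  R2 -= 1·R1 → [0,0,-2,0]
  R3 -= -2·R1 → [0,0,4,-2]
  R3 -= -2·R2 → [0,0,0,-2]

L=[[1,0,0,0],[-1,1,0,0],[2,1,1,0],[1,-2,-2,1]] U=[[-2,1,-2,1],[0,-1,2,0],[0,0,-2,0],[0,0,0,-2]]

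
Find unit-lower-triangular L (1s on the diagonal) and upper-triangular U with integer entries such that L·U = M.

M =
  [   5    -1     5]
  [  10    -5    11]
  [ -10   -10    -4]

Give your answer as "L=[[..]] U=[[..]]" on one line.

L=[[1,0,0],[2,1,0],[-2,4,1]] U=[[5,-1,5],[0,-3,1],[0,0,2]]

  R1 -= 2·R0 → [0,-3,1]
  R2 -= -2·R0 → [0,-12,6]
  R2 -= 4·R1 → [0,0,2]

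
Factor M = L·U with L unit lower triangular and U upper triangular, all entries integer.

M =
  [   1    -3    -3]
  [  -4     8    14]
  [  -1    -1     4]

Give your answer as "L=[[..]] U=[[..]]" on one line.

L=[[1,0,0],[-4,1,0],[-1,1,1]] U=[[1,-3,-3],[0,-4,2],[0,0,-1]]

  r1 -= -4·r0 → [0,-4,2]
  r2 -= -1·r0 → [0,-4,1]
  r2 -= 1·r1 → [0,0,-1]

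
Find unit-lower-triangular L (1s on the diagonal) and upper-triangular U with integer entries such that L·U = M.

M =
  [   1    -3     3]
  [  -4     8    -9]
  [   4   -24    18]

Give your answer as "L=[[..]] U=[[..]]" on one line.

L=[[1,0,0],[-4,1,0],[4,3,1]] U=[[1,-3,3],[0,-4,3],[0,0,-3]]

  row1 -= -4·row0 → [0,-4,3]
  row2 -= 4·row0 → [0,-12,6]
  row2 -= 3·row1 → [0,0,-3]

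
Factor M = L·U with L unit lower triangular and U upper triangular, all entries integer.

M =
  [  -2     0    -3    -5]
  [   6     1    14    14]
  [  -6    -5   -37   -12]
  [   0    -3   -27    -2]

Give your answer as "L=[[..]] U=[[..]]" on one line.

L=[[1,0,0,0],[-3,1,0,0],[3,-5,1,0],[0,-3,4,1]] U=[[-2,0,-3,-5],[0,1,5,-1],[0,0,-3,-2],[0,0,0,3]]

  row1 -= -3·row0 → [0,1,5,-1]
  row2 -= 3·row0 → [0,-5,-28,3]
  row3 -= 0·row0 → [0,-3,-27,-2]
  row2 -= -5·row1 → [0,0,-3,-2]
  row3 -= -3·row1 → [0,0,-12,-5]
  row3 -= 4·row2 → [0,0,0,3]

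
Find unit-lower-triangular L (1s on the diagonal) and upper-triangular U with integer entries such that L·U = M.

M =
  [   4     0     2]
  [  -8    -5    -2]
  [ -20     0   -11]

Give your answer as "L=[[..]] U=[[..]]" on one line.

L=[[1,0,0],[-2,1,0],[-5,0,1]] U=[[4,0,2],[0,-5,2],[0,0,-1]]

  R1 -= -2·R0 → [0,-5,2]
  R2 -= -5·R0 → [0,0,-1]
  R2 -= 0·R1 → [0,0,-1]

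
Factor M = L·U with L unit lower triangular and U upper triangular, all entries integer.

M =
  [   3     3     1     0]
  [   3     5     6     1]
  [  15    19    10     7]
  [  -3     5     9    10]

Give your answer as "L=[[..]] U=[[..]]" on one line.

  r1 -= 1·r0 → [0,2,5,1]
  r2 -= 5·r0 → [0,4,5,7]
  r3 -= -1·r0 → [0,8,10,10]
  r2 -= 2·r1 → [0,0,-5,5]
  r3 -= 4·r1 → [0,0,-10,6]
  r3 -= 2·r2 → [0,0,0,-4]

L=[[1,0,0,0],[1,1,0,0],[5,2,1,0],[-1,4,2,1]] U=[[3,3,1,0],[0,2,5,1],[0,0,-5,5],[0,0,0,-4]]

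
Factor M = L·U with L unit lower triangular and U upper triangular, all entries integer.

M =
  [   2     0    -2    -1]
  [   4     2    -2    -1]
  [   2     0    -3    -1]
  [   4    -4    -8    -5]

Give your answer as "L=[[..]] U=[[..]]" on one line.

L=[[1,0,0,0],[2,1,0,0],[1,0,1,0],[2,-2,0,1]] U=[[2,0,-2,-1],[0,2,2,1],[0,0,-1,0],[0,0,0,-1]]

  row1 -= 2·row0 → [0,2,2,1]
  row2 -= 1·row0 → [0,0,-1,0]
  row3 -= 2·row0 → [0,-4,-4,-3]
  row2 -= 0·row1 → [0,0,-1,0]
  row3 -= -2·row1 → [0,0,0,-1]
  row3 -= 0·row2 → [0,0,0,-1]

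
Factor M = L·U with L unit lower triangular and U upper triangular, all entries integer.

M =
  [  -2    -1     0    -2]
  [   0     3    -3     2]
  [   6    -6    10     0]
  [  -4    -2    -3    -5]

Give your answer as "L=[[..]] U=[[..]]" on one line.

L=[[1,0,0,0],[0,1,0,0],[-3,-3,1,0],[2,0,-3,1]] U=[[-2,-1,0,-2],[0,3,-3,2],[0,0,1,0],[0,0,0,-1]]

  R1 -= 0·R0 → [0,3,-3,2]
  R2 -= -3·R0 → [0,-9,10,-6]
  R3 -= 2·R0 → [0,0,-3,-1]
  R2 -= -3·R1 → [0,0,1,0]
  R3 -= 0·R1 → [0,0,-3,-1]
  R3 -= -3·R2 → [0,0,0,-1]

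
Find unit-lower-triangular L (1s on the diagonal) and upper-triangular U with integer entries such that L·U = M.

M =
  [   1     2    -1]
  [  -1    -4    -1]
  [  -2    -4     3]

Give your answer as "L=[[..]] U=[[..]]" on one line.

  row1 -= -1·row0 → [0,-2,-2]
  row2 -= -2·row0 → [0,0,1]
  row2 -= 0·row1 → [0,0,1]

L=[[1,0,0],[-1,1,0],[-2,0,1]] U=[[1,2,-1],[0,-2,-2],[0,0,1]]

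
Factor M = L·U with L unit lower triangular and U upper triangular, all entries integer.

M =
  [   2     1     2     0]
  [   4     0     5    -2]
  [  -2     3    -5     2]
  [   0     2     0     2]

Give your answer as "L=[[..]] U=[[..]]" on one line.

  r1 -= 2·r0 → [0,-2,1,-2]
  r2 -= -1·r0 → [0,4,-3,2]
  r3 -= 0·r0 → [0,2,0,2]
  r2 -= -2·r1 → [0,0,-1,-2]
  r3 -= -1·r1 → [0,0,1,0]
  r3 -= -1·r2 → [0,0,0,-2]

L=[[1,0,0,0],[2,1,0,0],[-1,-2,1,0],[0,-1,-1,1]] U=[[2,1,2,0],[0,-2,1,-2],[0,0,-1,-2],[0,0,0,-2]]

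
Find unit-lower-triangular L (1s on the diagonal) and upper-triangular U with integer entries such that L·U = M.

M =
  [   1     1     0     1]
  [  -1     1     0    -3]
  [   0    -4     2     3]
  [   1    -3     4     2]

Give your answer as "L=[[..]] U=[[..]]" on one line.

L=[[1,0,0,0],[-1,1,0,0],[0,-2,1,0],[1,-2,2,1]] U=[[1,1,0,1],[0,2,0,-2],[0,0,2,-1],[0,0,0,-1]]

  R1 -= -1·R0 → [0,2,0,-2]
  R2 -= 0·R0 → [0,-4,2,3]
  R3 -= 1·R0 → [0,-4,4,1]
  R2 -= -2·R1 → [0,0,2,-1]
  R3 -= -2·R1 → [0,0,4,-3]
  R3 -= 2·R2 → [0,0,0,-1]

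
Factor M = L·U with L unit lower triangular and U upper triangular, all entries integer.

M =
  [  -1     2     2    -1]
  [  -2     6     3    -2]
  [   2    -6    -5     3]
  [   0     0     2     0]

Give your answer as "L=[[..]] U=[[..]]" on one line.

  R1 -= 2·R0 → [0,2,-1,0]
  R2 -= -2·R0 → [0,-2,-1,1]
  R3 -= 0·R0 → [0,0,2,0]
  R2 -= -1·R1 → [0,0,-2,1]
  R3 -= 0·R1 → [0,0,2,0]
  R3 -= -1·R2 → [0,0,0,1]

L=[[1,0,0,0],[2,1,0,0],[-2,-1,1,0],[0,0,-1,1]] U=[[-1,2,2,-1],[0,2,-1,0],[0,0,-2,1],[0,0,0,1]]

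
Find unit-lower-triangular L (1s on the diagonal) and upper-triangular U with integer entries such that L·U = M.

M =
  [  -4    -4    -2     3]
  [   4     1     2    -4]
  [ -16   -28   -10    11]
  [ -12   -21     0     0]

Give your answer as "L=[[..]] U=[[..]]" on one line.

  r1 -= -1·r0 → [0,-3,0,-1]
  r2 -= 4·r0 → [0,-12,-2,-1]
  r3 -= 3·r0 → [0,-9,6,-9]
  r2 -= 4·r1 → [0,0,-2,3]
  r3 -= 3·r1 → [0,0,6,-6]
  r3 -= -3·r2 → [0,0,0,3]

L=[[1,0,0,0],[-1,1,0,0],[4,4,1,0],[3,3,-3,1]] U=[[-4,-4,-2,3],[0,-3,0,-1],[0,0,-2,3],[0,0,0,3]]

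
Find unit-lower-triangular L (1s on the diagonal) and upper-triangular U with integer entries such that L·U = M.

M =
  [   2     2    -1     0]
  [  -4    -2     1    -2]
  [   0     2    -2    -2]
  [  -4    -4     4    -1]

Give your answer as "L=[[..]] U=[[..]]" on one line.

  r1 -= -2·r0 → [0,2,-1,-2]
  r2 -= 0·r0 → [0,2,-2,-2]
  r3 -= -2·r0 → [0,0,2,-1]
  r2 -= 1·r1 → [0,0,-1,0]
  r3 -= 0·r1 → [0,0,2,-1]
  r3 -= -2·r2 → [0,0,0,-1]

L=[[1,0,0,0],[-2,1,0,0],[0,1,1,0],[-2,0,-2,1]] U=[[2,2,-1,0],[0,2,-1,-2],[0,0,-1,0],[0,0,0,-1]]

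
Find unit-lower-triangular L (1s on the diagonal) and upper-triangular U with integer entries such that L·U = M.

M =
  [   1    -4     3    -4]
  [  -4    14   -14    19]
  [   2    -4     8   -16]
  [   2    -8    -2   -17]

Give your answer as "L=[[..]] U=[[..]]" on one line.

  row1 -= -4·row0 → [0,-2,-2,3]
  row2 -= 2·row0 → [0,4,2,-8]
  row3 -= 2·row0 → [0,0,-8,-9]
  row2 -= -2·row1 → [0,0,-2,-2]
  row3 -= 0·row1 → [0,0,-8,-9]
  row3 -= 4·row2 → [0,0,0,-1]

L=[[1,0,0,0],[-4,1,0,0],[2,-2,1,0],[2,0,4,1]] U=[[1,-4,3,-4],[0,-2,-2,3],[0,0,-2,-2],[0,0,0,-1]]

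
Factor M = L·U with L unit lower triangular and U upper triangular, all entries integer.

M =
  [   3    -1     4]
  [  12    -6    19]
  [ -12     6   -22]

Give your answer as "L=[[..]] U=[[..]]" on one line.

  R1 -= 4·R0 → [0,-2,3]
  R2 -= -4·R0 → [0,2,-6]
  R2 -= -1·R1 → [0,0,-3]

L=[[1,0,0],[4,1,0],[-4,-1,1]] U=[[3,-1,4],[0,-2,3],[0,0,-3]]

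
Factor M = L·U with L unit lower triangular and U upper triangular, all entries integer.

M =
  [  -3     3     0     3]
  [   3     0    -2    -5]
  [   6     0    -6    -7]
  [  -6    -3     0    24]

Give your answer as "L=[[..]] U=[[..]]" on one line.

L=[[1,0,0,0],[-1,1,0,0],[-2,2,1,0],[2,-3,3,1]] U=[[-3,3,0,3],[0,3,-2,-2],[0,0,-2,3],[0,0,0,3]]

  r1 -= -1·r0 → [0,3,-2,-2]
  r2 -= -2·r0 → [0,6,-6,-1]
  r3 -= 2·r0 → [0,-9,0,18]
  r2 -= 2·r1 → [0,0,-2,3]
  r3 -= -3·r1 → [0,0,-6,12]
  r3 -= 3·r2 → [0,0,0,3]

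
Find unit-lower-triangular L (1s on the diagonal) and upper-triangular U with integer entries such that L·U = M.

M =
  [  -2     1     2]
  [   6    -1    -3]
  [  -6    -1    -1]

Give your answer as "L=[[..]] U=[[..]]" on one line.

  r1 -= -3·r0 → [0,2,3]
  r2 -= 3·r0 → [0,-4,-7]
  r2 -= -2·r1 → [0,0,-1]

L=[[1,0,0],[-3,1,0],[3,-2,1]] U=[[-2,1,2],[0,2,3],[0,0,-1]]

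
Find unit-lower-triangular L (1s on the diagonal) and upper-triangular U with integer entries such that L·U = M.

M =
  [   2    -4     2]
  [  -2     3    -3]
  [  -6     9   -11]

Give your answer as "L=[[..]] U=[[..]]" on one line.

  row1 -= -1·row0 → [0,-1,-1]
  row2 -= -3·row0 → [0,-3,-5]
  row2 -= 3·row1 → [0,0,-2]

L=[[1,0,0],[-1,1,0],[-3,3,1]] U=[[2,-4,2],[0,-1,-1],[0,0,-2]]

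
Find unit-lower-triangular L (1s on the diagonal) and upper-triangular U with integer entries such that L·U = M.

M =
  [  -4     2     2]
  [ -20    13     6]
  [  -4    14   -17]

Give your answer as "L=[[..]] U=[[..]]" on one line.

L=[[1,0,0],[5,1,0],[1,4,1]] U=[[-4,2,2],[0,3,-4],[0,0,-3]]

  R1 -= 5·R0 → [0,3,-4]
  R2 -= 1·R0 → [0,12,-19]
  R2 -= 4·R1 → [0,0,-3]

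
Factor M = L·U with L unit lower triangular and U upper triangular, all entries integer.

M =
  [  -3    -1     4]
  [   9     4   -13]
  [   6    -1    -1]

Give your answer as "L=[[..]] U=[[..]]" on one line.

L=[[1,0,0],[-3,1,0],[-2,-3,1]] U=[[-3,-1,4],[0,1,-1],[0,0,4]]

  R1 -= -3·R0 → [0,1,-1]
  R2 -= -2·R0 → [0,-3,7]
  R2 -= -3·R1 → [0,0,4]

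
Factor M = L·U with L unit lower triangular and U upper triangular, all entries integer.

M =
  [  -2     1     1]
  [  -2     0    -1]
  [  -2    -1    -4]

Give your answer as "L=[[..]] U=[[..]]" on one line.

  row1 -= 1·row0 → [0,-1,-2]
  row2 -= 1·row0 → [0,-2,-5]
  row2 -= 2·row1 → [0,0,-1]

L=[[1,0,0],[1,1,0],[1,2,1]] U=[[-2,1,1],[0,-1,-2],[0,0,-1]]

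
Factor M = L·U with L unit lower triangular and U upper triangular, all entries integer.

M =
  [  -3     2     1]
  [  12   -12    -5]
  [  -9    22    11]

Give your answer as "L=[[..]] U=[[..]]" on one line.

L=[[1,0,0],[-4,1,0],[3,-4,1]] U=[[-3,2,1],[0,-4,-1],[0,0,4]]

  R1 -= -4·R0 → [0,-4,-1]
  R2 -= 3·R0 → [0,16,8]
  R2 -= -4·R1 → [0,0,4]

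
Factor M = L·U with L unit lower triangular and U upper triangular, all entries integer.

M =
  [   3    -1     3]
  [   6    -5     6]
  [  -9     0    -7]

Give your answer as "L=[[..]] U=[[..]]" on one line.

L=[[1,0,0],[2,1,0],[-3,1,1]] U=[[3,-1,3],[0,-3,0],[0,0,2]]

  R1 -= 2·R0 → [0,-3,0]
  R2 -= -3·R0 → [0,-3,2]
  R2 -= 1·R1 → [0,0,2]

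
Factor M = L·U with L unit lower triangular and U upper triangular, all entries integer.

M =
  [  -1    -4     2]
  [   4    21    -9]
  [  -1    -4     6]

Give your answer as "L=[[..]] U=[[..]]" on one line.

L=[[1,0,0],[-4,1,0],[1,0,1]] U=[[-1,-4,2],[0,5,-1],[0,0,4]]

  R1 -= -4·R0 → [0,5,-1]
  R2 -= 1·R0 → [0,0,4]
  R2 -= 0·R1 → [0,0,4]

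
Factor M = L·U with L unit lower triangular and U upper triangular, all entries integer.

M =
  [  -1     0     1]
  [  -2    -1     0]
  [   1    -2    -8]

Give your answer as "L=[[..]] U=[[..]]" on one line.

L=[[1,0,0],[2,1,0],[-1,2,1]] U=[[-1,0,1],[0,-1,-2],[0,0,-3]]

  row1 -= 2·row0 → [0,-1,-2]
  row2 -= -1·row0 → [0,-2,-7]
  row2 -= 2·row1 → [0,0,-3]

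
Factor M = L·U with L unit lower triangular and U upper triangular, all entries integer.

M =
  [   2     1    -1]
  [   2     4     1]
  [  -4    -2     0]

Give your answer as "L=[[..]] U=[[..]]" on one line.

L=[[1,0,0],[1,1,0],[-2,0,1]] U=[[2,1,-1],[0,3,2],[0,0,-2]]

  r1 -= 1·r0 → [0,3,2]
  r2 -= -2·r0 → [0,0,-2]
  r2 -= 0·r1 → [0,0,-2]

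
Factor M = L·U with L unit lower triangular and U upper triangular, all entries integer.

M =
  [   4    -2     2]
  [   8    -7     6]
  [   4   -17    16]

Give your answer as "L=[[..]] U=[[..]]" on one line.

  R1 -= 2·R0 → [0,-3,2]
  R2 -= 1·R0 → [0,-15,14]
  R2 -= 5·R1 → [0,0,4]

L=[[1,0,0],[2,1,0],[1,5,1]] U=[[4,-2,2],[0,-3,2],[0,0,4]]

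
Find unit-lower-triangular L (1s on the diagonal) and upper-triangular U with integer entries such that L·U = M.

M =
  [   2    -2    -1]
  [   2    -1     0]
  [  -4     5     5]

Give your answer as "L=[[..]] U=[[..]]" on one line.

  r1 -= 1·r0 → [0,1,1]
  r2 -= -2·r0 → [0,1,3]
  r2 -= 1·r1 → [0,0,2]

L=[[1,0,0],[1,1,0],[-2,1,1]] U=[[2,-2,-1],[0,1,1],[0,0,2]]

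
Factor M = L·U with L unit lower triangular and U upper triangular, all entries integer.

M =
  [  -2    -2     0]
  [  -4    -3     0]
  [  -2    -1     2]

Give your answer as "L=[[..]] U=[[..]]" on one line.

L=[[1,0,0],[2,1,0],[1,1,1]] U=[[-2,-2,0],[0,1,0],[0,0,2]]

  R1 -= 2·R0 → [0,1,0]
  R2 -= 1·R0 → [0,1,2]
  R2 -= 1·R1 → [0,0,2]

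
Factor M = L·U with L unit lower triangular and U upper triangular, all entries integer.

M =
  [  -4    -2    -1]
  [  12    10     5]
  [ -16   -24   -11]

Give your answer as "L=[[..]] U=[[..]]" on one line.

L=[[1,0,0],[-3,1,0],[4,-4,1]] U=[[-4,-2,-1],[0,4,2],[0,0,1]]

  R1 -= -3·R0 → [0,4,2]
  R2 -= 4·R0 → [0,-16,-7]
  R2 -= -4·R1 → [0,0,1]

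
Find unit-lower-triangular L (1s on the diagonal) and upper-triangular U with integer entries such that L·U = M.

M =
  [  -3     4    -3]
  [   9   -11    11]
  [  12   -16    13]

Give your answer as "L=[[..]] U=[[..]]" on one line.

L=[[1,0,0],[-3,1,0],[-4,0,1]] U=[[-3,4,-3],[0,1,2],[0,0,1]]

  row1 -= -3·row0 → [0,1,2]
  row2 -= -4·row0 → [0,0,1]
  row2 -= 0·row1 → [0,0,1]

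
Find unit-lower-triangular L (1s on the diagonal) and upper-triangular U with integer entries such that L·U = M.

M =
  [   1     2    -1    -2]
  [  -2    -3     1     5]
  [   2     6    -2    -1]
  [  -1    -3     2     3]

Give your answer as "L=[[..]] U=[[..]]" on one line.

L=[[1,0,0,0],[-2,1,0,0],[2,2,1,0],[-1,-1,0,1]] U=[[1,2,-1,-2],[0,1,-1,1],[0,0,2,1],[0,0,0,2]]

  R1 -= -2·R0 → [0,1,-1,1]
  R2 -= 2·R0 → [0,2,0,3]
  R3 -= -1·R0 → [0,-1,1,1]
  R2 -= 2·R1 → [0,0,2,1]
  R3 -= -1·R1 → [0,0,0,2]
  R3 -= 0·R2 → [0,0,0,2]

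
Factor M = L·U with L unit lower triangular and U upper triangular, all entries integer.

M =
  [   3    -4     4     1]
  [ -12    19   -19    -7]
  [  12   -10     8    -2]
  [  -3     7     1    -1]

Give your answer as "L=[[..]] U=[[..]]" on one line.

L=[[1,0,0,0],[-4,1,0,0],[4,2,1,0],[-1,1,-4,1]] U=[[3,-4,4,1],[0,3,-3,-3],[0,0,-2,0],[0,0,0,3]]

  R1 -= -4·R0 → [0,3,-3,-3]
  R2 -= 4·R0 → [0,6,-8,-6]
  R3 -= -1·R0 → [0,3,5,0]
  R2 -= 2·R1 → [0,0,-2,0]
  R3 -= 1·R1 → [0,0,8,3]
  R3 -= -4·R2 → [0,0,0,3]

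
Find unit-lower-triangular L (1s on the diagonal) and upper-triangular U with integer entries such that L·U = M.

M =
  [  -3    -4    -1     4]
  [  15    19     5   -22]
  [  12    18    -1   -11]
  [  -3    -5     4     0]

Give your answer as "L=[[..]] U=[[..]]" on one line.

  R1 -= -5·R0 → [0,-1,0,-2]
  R2 -= -4·R0 → [0,2,-5,5]
  R3 -= 1·R0 → [0,-1,5,-4]
  R2 -= -2·R1 → [0,0,-5,1]
  R3 -= 1·R1 → [0,0,5,-2]
  R3 -= -1·R2 → [0,0,0,-1]

L=[[1,0,0,0],[-5,1,0,0],[-4,-2,1,0],[1,1,-1,1]] U=[[-3,-4,-1,4],[0,-1,0,-2],[0,0,-5,1],[0,0,0,-1]]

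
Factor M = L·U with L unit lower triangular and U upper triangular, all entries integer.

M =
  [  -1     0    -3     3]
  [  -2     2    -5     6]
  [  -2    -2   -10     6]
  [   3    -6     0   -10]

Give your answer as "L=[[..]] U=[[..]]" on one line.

L=[[1,0,0,0],[2,1,0,0],[2,-1,1,0],[-3,-3,2,1]] U=[[-1,0,-3,3],[0,2,1,0],[0,0,-3,0],[0,0,0,-1]]

  r1 -= 2·r0 → [0,2,1,0]
  r2 -= 2·r0 → [0,-2,-4,0]
  r3 -= -3·r0 → [0,-6,-9,-1]
  r2 -= -1·r1 → [0,0,-3,0]
  r3 -= -3·r1 → [0,0,-6,-1]
  r3 -= 2·r2 → [0,0,0,-1]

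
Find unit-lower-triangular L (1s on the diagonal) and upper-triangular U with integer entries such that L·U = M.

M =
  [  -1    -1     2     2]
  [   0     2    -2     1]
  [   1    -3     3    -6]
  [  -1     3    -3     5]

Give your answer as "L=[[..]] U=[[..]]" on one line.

  row1 -= 0·row0 → [0,2,-2,1]
  row2 -= -1·row0 → [0,-4,5,-4]
  row3 -= 1·row0 → [0,4,-5,3]
  row2 -= -2·row1 → [0,0,1,-2]
  row3 -= 2·row1 → [0,0,-1,1]
  row3 -= -1·row2 → [0,0,0,-1]

L=[[1,0,0,0],[0,1,0,0],[-1,-2,1,0],[1,2,-1,1]] U=[[-1,-1,2,2],[0,2,-2,1],[0,0,1,-2],[0,0,0,-1]]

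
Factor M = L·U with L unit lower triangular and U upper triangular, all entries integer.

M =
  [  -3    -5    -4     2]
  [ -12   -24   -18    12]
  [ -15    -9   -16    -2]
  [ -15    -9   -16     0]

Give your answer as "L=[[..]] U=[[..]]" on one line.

L=[[1,0,0,0],[4,1,0,0],[5,-4,1,0],[5,-4,1,1]] U=[[-3,-5,-4,2],[0,-4,-2,4],[0,0,-4,4],[0,0,0,2]]

  r1 -= 4·r0 → [0,-4,-2,4]
  r2 -= 5·r0 → [0,16,4,-12]
  r3 -= 5·r0 → [0,16,4,-10]
  r2 -= -4·r1 → [0,0,-4,4]
  r3 -= -4·r1 → [0,0,-4,6]
  r3 -= 1·r2 → [0,0,0,2]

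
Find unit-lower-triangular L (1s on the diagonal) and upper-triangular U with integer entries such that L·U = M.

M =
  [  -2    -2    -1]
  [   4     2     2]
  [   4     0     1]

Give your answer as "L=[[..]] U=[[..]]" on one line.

L=[[1,0,0],[-2,1,0],[-2,2,1]] U=[[-2,-2,-1],[0,-2,0],[0,0,-1]]

  row1 -= -2·row0 → [0,-2,0]
  row2 -= -2·row0 → [0,-4,-1]
  row2 -= 2·row1 → [0,0,-1]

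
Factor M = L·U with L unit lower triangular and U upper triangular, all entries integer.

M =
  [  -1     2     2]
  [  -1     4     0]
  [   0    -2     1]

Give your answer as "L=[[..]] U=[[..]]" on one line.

L=[[1,0,0],[1,1,0],[0,-1,1]] U=[[-1,2,2],[0,2,-2],[0,0,-1]]

  R1 -= 1·R0 → [0,2,-2]
  R2 -= 0·R0 → [0,-2,1]
  R2 -= -1·R1 → [0,0,-1]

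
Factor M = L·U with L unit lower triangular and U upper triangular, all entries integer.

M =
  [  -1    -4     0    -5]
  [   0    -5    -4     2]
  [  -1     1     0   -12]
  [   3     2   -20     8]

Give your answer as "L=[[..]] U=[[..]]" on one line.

  R1 -= 0·R0 → [0,-5,-4,2]
  R2 -= 1·R0 → [0,5,0,-7]
  R3 -= -3·R0 → [0,-10,-20,-7]
  R2 -= -1·R1 → [0,0,-4,-5]
  R3 -= 2·R1 → [0,0,-12,-11]
  R3 -= 3·R2 → [0,0,0,4]

L=[[1,0,0,0],[0,1,0,0],[1,-1,1,0],[-3,2,3,1]] U=[[-1,-4,0,-5],[0,-5,-4,2],[0,0,-4,-5],[0,0,0,4]]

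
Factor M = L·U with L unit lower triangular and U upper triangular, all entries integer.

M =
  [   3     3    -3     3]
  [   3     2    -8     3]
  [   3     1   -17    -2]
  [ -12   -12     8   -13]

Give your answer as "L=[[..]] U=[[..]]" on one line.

L=[[1,0,0,0],[1,1,0,0],[1,2,1,0],[-4,0,1,1]] U=[[3,3,-3,3],[0,-1,-5,0],[0,0,-4,-5],[0,0,0,4]]

  row1 -= 1·row0 → [0,-1,-5,0]
  row2 -= 1·row0 → [0,-2,-14,-5]
  row3 -= -4·row0 → [0,0,-4,-1]
  row2 -= 2·row1 → [0,0,-4,-5]
  row3 -= 0·row1 → [0,0,-4,-1]
  row3 -= 1·row2 → [0,0,0,4]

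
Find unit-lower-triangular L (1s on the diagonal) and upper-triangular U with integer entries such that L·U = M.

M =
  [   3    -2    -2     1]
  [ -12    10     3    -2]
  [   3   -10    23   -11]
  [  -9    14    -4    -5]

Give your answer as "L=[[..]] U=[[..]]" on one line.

  R1 -= -4·R0 → [0,2,-5,2]
  R2 -= 1·R0 → [0,-8,25,-12]
  R3 -= -3·R0 → [0,8,-10,-2]
  R2 -= -4·R1 → [0,0,5,-4]
  R3 -= 4·R1 → [0,0,10,-10]
  R3 -= 2·R2 → [0,0,0,-2]

L=[[1,0,0,0],[-4,1,0,0],[1,-4,1,0],[-3,4,2,1]] U=[[3,-2,-2,1],[0,2,-5,2],[0,0,5,-4],[0,0,0,-2]]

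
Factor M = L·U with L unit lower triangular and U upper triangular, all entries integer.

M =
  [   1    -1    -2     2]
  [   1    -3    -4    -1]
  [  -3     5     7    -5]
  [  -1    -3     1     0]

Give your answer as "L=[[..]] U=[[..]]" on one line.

L=[[1,0,0,0],[1,1,0,0],[-3,-1,1,0],[-1,2,-3,1]] U=[[1,-1,-2,2],[0,-2,-2,-3],[0,0,-1,-2],[0,0,0,2]]

  row1 -= 1·row0 → [0,-2,-2,-3]
  row2 -= -3·row0 → [0,2,1,1]
  row3 -= -1·row0 → [0,-4,-1,2]
  row2 -= -1·row1 → [0,0,-1,-2]
  row3 -= 2·row1 → [0,0,3,8]
  row3 -= -3·row2 → [0,0,0,2]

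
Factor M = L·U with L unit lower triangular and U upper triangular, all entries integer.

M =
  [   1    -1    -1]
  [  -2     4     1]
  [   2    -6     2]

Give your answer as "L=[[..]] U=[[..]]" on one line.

L=[[1,0,0],[-2,1,0],[2,-2,1]] U=[[1,-1,-1],[0,2,-1],[0,0,2]]

  r1 -= -2·r0 → [0,2,-1]
  r2 -= 2·r0 → [0,-4,4]
  r2 -= -2·r1 → [0,0,2]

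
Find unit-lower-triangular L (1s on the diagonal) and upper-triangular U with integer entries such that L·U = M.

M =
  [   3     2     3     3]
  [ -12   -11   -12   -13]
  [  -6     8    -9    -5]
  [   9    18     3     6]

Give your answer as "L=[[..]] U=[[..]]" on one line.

  row1 -= -4·row0 → [0,-3,0,-1]
  row2 -= -2·row0 → [0,12,-3,1]
  row3 -= 3·row0 → [0,12,-6,-3]
  row2 -= -4·row1 → [0,0,-3,-3]
  row3 -= -4·row1 → [0,0,-6,-7]
  row3 -= 2·row2 → [0,0,0,-1]

L=[[1,0,0,0],[-4,1,0,0],[-2,-4,1,0],[3,-4,2,1]] U=[[3,2,3,3],[0,-3,0,-1],[0,0,-3,-3],[0,0,0,-1]]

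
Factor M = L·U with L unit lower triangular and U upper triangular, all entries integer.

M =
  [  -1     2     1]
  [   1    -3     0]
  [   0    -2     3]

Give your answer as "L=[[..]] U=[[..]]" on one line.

L=[[1,0,0],[-1,1,0],[0,2,1]] U=[[-1,2,1],[0,-1,1],[0,0,1]]

  r1 -= -1·r0 → [0,-1,1]
  r2 -= 0·r0 → [0,-2,3]
  r2 -= 2·r1 → [0,0,1]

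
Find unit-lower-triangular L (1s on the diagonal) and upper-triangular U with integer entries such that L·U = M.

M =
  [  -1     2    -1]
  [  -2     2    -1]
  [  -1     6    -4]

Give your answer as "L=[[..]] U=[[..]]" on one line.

L=[[1,0,0],[2,1,0],[1,-2,1]] U=[[-1,2,-1],[0,-2,1],[0,0,-1]]

  r1 -= 2·r0 → [0,-2,1]
  r2 -= 1·r0 → [0,4,-3]
  r2 -= -2·r1 → [0,0,-1]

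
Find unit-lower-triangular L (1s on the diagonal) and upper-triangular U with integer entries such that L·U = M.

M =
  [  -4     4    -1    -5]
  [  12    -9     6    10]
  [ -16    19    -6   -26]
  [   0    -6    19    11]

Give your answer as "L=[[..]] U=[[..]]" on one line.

L=[[1,0,0,0],[-3,1,0,0],[4,1,1,0],[0,-2,-5,1]] U=[[-4,4,-1,-5],[0,3,3,-5],[0,0,-5,-1],[0,0,0,-4]]

  r1 -= -3·r0 → [0,3,3,-5]
  r2 -= 4·r0 → [0,3,-2,-6]
  r3 -= 0·r0 → [0,-6,19,11]
  r2 -= 1·r1 → [0,0,-5,-1]
  r3 -= -2·r1 → [0,0,25,1]
  r3 -= -5·r2 → [0,0,0,-4]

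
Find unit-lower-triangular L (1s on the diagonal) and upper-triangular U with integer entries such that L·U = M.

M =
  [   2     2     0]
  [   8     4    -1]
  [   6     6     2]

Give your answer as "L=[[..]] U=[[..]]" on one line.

L=[[1,0,0],[4,1,0],[3,0,1]] U=[[2,2,0],[0,-4,-1],[0,0,2]]

  R1 -= 4·R0 → [0,-4,-1]
  R2 -= 3·R0 → [0,0,2]
  R2 -= 0·R1 → [0,0,2]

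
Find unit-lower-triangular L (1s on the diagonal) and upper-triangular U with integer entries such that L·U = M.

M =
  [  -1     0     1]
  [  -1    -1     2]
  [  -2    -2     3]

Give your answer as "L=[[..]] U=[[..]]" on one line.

L=[[1,0,0],[1,1,0],[2,2,1]] U=[[-1,0,1],[0,-1,1],[0,0,-1]]

  row1 -= 1·row0 → [0,-1,1]
  row2 -= 2·row0 → [0,-2,1]
  row2 -= 2·row1 → [0,0,-1]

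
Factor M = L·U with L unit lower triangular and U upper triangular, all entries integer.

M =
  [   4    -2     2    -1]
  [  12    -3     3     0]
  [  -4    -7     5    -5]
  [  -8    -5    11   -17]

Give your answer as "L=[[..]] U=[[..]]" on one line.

  R1 -= 3·R0 → [0,3,-3,3]
  R2 -= -1·R0 → [0,-9,7,-6]
  R3 -= -2·R0 → [0,-9,15,-19]
  R2 -= -3·R1 → [0,0,-2,3]
  R3 -= -3·R1 → [0,0,6,-10]
  R3 -= -3·R2 → [0,0,0,-1]

L=[[1,0,0,0],[3,1,0,0],[-1,-3,1,0],[-2,-3,-3,1]] U=[[4,-2,2,-1],[0,3,-3,3],[0,0,-2,3],[0,0,0,-1]]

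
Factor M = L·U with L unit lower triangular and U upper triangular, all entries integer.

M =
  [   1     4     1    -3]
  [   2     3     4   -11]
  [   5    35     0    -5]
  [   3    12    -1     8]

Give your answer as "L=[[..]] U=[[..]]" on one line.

  r1 -= 2·r0 → [0,-5,2,-5]
  r2 -= 5·r0 → [0,15,-5,10]
  r3 -= 3·r0 → [0,0,-4,17]
  r2 -= -3·r1 → [0,0,1,-5]
  r3 -= 0·r1 → [0,0,-4,17]
  r3 -= -4·r2 → [0,0,0,-3]

L=[[1,0,0,0],[2,1,0,0],[5,-3,1,0],[3,0,-4,1]] U=[[1,4,1,-3],[0,-5,2,-5],[0,0,1,-5],[0,0,0,-3]]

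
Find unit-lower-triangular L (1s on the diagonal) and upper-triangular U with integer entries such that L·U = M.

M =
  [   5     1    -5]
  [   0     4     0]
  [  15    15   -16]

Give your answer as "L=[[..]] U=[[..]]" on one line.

L=[[1,0,0],[0,1,0],[3,3,1]] U=[[5,1,-5],[0,4,0],[0,0,-1]]

  row1 -= 0·row0 → [0,4,0]
  row2 -= 3·row0 → [0,12,-1]
  row2 -= 3·row1 → [0,0,-1]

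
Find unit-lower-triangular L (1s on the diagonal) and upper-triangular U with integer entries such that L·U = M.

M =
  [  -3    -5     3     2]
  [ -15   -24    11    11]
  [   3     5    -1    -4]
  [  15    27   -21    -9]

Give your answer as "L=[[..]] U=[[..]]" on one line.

  R1 -= 5·R0 → [0,1,-4,1]
  R2 -= -1·R0 → [0,0,2,-2]
  R3 -= -5·R0 → [0,2,-6,1]
  R2 -= 0·R1 → [0,0,2,-2]
  R3 -= 2·R1 → [0,0,2,-1]
  R3 -= 1·R2 → [0,0,0,1]

L=[[1,0,0,0],[5,1,0,0],[-1,0,1,0],[-5,2,1,1]] U=[[-3,-5,3,2],[0,1,-4,1],[0,0,2,-2],[0,0,0,1]]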